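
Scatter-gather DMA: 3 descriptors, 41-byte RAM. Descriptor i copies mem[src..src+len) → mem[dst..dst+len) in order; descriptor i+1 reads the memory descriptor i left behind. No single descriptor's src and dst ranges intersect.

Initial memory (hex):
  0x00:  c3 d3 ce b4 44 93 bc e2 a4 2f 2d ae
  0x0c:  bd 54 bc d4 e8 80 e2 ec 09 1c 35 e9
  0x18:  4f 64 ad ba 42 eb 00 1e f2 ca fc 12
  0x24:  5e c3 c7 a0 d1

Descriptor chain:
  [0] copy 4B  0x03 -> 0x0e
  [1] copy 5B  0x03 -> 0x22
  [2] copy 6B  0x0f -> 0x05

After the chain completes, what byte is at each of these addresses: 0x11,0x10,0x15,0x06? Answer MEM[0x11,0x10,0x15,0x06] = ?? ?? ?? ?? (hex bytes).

D0: mem[0x0e..0x11] <- [b4 44 93 bc]
D1: mem[0x22..0x26] <- [b4 44 93 bc e2]
D2: mem[0x05..0x0a] <- [44 93 bc e2 ec 09]
query mem[0x11]=0xbc, mem[0x10]=0x93, mem[0x15]=0x1c, mem[0x06]=0x93

MEM[0x11,0x10,0x15,0x06] = bc 93 1c 93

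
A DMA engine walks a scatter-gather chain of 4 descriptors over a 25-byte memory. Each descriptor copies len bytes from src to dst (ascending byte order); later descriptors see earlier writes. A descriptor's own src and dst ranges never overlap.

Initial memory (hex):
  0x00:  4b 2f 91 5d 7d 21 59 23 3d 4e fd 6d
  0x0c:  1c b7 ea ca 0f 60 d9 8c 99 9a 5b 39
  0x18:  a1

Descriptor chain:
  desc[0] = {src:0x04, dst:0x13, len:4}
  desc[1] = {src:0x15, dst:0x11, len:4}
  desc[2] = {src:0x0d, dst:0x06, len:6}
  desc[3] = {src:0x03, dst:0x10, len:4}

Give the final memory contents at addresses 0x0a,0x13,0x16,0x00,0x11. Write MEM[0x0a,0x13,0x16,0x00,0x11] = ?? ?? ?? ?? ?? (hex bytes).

#0 dst[0x13+4] := {0x7d,0x21,0x59,0x23}
#1 dst[0x11+4] := {0x59,0x23,0x39,0xa1}
#2 dst[0x06+6] := {0xb7,0xea,0xca,0x0f,0x59,0x23}
#3 dst[0x10+4] := {0x5d,0x7d,0x21,0xb7}
query mem[0x0a]=0x59, mem[0x13]=0xb7, mem[0x16]=0x23, mem[0x00]=0x4b, mem[0x11]=0x7d

MEM[0x0a,0x13,0x16,0x00,0x11] = 59 b7 23 4b 7d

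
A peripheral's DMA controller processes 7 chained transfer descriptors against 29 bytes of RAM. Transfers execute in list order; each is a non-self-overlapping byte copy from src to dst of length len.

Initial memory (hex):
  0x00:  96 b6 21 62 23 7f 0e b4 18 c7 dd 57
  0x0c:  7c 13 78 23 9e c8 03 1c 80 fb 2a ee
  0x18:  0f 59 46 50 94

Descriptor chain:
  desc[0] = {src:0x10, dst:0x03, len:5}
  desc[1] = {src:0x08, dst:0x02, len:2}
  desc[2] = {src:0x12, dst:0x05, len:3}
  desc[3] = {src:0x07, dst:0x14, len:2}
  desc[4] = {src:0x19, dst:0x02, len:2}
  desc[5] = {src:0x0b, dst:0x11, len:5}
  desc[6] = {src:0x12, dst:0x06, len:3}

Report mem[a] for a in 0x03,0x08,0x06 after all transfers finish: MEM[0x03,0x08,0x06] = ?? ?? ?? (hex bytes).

MEM[0x03,0x08,0x06] = 46 78 7c

D0: mem[0x03..0x07] <- [9e c8 03 1c 80]
D1: mem[0x02..0x03] <- [18 c7]
D2: mem[0x05..0x07] <- [03 1c 80]
D3: mem[0x14..0x15] <- [80 18]
D4: mem[0x02..0x03] <- [59 46]
D5: mem[0x11..0x15] <- [57 7c 13 78 23]
D6: mem[0x06..0x08] <- [7c 13 78]
query mem[0x03]=0x46, mem[0x08]=0x78, mem[0x06]=0x7c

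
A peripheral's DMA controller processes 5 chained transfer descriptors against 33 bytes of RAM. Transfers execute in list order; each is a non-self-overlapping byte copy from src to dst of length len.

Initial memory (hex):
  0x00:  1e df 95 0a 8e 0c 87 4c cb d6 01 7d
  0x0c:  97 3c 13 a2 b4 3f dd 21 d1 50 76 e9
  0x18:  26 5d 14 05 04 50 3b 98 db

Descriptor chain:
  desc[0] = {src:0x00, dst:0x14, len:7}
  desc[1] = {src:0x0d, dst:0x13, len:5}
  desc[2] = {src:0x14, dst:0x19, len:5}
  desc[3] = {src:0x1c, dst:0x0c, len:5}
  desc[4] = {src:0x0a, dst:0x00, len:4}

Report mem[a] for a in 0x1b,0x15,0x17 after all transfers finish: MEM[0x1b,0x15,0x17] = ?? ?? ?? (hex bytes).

MEM[0x1b,0x15,0x17] = b4 a2 3f

  after D0: wrote 7B at 0x14 = 1edf950a8e0c87
  after D1: wrote 5B at 0x13 = 3c13a2b43f
  after D2: wrote 5B at 0x19 = 13a2b43f8e
  after D3: wrote 5B at 0x0c = 3f8e3b98db
  after D4: wrote 4B at 0x00 = 017d3f8e
query mem[0x1b]=0xb4, mem[0x15]=0xa2, mem[0x17]=0x3f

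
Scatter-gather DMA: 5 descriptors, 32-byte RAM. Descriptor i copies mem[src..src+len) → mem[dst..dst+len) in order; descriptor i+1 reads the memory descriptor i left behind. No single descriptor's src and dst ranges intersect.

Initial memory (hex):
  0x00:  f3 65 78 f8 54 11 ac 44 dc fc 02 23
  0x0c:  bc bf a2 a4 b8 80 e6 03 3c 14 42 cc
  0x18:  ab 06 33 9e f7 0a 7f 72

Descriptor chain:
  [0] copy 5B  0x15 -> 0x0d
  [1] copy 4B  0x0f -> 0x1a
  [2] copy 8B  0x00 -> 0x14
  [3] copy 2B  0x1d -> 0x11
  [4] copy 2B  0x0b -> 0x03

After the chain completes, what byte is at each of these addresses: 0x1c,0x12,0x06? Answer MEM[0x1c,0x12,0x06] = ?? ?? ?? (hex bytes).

#0 dst[0x0d+5] := {0x14,0x42,0xcc,0xab,0x06}
#1 dst[0x1a+4] := {0xcc,0xab,0x06,0xe6}
#2 dst[0x14+8] := {0xf3,0x65,0x78,0xf8,0x54,0x11,0xac,0x44}
#3 dst[0x11+2] := {0xe6,0x7f}
#4 dst[0x03+2] := {0x23,0xbc}
query mem[0x1c]=0x06, mem[0x12]=0x7f, mem[0x06]=0xac

MEM[0x1c,0x12,0x06] = 06 7f ac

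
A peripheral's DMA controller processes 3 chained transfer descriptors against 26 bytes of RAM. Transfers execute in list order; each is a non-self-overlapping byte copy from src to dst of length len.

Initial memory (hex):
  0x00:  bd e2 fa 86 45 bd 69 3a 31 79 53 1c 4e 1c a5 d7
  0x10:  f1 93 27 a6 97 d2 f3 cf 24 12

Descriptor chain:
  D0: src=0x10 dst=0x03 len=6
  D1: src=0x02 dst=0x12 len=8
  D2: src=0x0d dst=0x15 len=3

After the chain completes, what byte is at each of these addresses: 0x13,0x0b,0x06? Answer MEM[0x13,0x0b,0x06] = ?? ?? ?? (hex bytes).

MEM[0x13,0x0b,0x06] = f1 1c a6

D0: mem[0x03..0x08] <- [f1 93 27 a6 97 d2]
D1: mem[0x12..0x19] <- [fa f1 93 27 a6 97 d2 79]
D2: mem[0x15..0x17] <- [1c a5 d7]
query mem[0x13]=0xf1, mem[0x0b]=0x1c, mem[0x06]=0xa6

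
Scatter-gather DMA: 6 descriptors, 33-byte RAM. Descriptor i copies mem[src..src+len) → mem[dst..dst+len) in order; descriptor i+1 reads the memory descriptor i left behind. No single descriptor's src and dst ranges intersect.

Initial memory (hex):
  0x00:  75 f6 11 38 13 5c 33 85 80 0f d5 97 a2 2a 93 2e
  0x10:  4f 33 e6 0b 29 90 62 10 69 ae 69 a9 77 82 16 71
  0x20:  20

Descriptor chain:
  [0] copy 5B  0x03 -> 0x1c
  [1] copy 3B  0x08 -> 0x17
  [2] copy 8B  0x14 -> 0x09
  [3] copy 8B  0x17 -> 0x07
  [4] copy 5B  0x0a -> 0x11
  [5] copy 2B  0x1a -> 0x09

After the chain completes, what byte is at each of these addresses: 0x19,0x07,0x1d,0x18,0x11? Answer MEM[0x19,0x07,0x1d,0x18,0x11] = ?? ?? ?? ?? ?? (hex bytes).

#0 dst[0x1c+5] := {0x38,0x13,0x5c,0x33,0x85}
#1 dst[0x17+3] := {0x80,0x0f,0xd5}
#2 dst[0x09+8] := {0x29,0x90,0x62,0x80,0x0f,0xd5,0x69,0xa9}
#3 dst[0x07+8] := {0x80,0x0f,0xd5,0x69,0xa9,0x38,0x13,0x5c}
#4 dst[0x11+5] := {0x69,0xa9,0x38,0x13,0x5c}
#5 dst[0x09+2] := {0x69,0xa9}
query mem[0x19]=0xd5, mem[0x07]=0x80, mem[0x1d]=0x13, mem[0x18]=0x0f, mem[0x11]=0x69

MEM[0x19,0x07,0x1d,0x18,0x11] = d5 80 13 0f 69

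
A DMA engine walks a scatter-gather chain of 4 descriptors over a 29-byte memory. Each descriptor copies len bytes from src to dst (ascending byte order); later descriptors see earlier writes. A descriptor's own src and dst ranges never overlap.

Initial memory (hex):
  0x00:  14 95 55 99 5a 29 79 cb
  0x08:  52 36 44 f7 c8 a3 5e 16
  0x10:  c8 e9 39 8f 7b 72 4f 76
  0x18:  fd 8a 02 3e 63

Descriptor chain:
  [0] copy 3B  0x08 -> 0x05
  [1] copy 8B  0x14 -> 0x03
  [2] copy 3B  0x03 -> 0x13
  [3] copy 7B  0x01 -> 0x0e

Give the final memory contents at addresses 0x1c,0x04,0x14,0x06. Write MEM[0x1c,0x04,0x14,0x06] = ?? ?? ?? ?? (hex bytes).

[0] 0x08->0x05 len=3 : 52 36 44
[1] 0x14->0x03 len=8 : 7b 72 4f 76 fd 8a 02 3e
[2] 0x03->0x13 len=3 : 7b 72 4f
[3] 0x01->0x0e len=7 : 95 55 7b 72 4f 76 fd
query mem[0x1c]=0x63, mem[0x04]=0x72, mem[0x14]=0xfd, mem[0x06]=0x76

MEM[0x1c,0x04,0x14,0x06] = 63 72 fd 76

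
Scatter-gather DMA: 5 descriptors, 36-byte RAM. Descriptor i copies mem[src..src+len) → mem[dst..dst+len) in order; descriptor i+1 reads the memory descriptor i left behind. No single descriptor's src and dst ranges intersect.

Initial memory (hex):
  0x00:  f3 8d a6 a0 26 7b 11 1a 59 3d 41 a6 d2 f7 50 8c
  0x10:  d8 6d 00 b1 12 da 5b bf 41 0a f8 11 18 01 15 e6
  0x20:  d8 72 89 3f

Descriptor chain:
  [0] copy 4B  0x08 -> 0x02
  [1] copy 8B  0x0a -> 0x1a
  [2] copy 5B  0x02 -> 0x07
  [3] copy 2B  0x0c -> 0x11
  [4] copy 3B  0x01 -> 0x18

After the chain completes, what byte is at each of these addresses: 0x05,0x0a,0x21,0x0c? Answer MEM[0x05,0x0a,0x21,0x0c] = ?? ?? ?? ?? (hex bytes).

MEM[0x05,0x0a,0x21,0x0c] = a6 a6 6d d2

  after D0: wrote 4B at 0x02 = 593d41a6
  after D1: wrote 8B at 0x1a = 41a6d2f7508cd86d
  after D2: wrote 5B at 0x07 = 593d41a611
  after D3: wrote 2B at 0x11 = d2f7
  after D4: wrote 3B at 0x18 = 8d593d
query mem[0x05]=0xa6, mem[0x0a]=0xa6, mem[0x21]=0x6d, mem[0x0c]=0xd2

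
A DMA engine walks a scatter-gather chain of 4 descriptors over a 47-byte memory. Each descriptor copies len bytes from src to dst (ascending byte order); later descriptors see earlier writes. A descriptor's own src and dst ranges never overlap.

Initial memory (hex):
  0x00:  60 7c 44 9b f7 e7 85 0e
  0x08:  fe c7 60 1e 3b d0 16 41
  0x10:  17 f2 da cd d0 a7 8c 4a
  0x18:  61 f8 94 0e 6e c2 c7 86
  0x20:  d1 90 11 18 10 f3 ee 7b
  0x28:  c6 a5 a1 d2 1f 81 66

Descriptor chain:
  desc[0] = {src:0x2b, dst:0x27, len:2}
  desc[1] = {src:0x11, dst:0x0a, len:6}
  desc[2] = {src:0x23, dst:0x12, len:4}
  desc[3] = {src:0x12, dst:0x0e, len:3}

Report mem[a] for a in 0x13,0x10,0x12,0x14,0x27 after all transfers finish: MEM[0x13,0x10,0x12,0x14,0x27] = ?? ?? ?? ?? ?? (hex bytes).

MEM[0x13,0x10,0x12,0x14,0x27] = 10 f3 18 f3 d2

[0] 0x2b->0x27 len=2 : d2 1f
[1] 0x11->0x0a len=6 : f2 da cd d0 a7 8c
[2] 0x23->0x12 len=4 : 18 10 f3 ee
[3] 0x12->0x0e len=3 : 18 10 f3
query mem[0x13]=0x10, mem[0x10]=0xf3, mem[0x12]=0x18, mem[0x14]=0xf3, mem[0x27]=0xd2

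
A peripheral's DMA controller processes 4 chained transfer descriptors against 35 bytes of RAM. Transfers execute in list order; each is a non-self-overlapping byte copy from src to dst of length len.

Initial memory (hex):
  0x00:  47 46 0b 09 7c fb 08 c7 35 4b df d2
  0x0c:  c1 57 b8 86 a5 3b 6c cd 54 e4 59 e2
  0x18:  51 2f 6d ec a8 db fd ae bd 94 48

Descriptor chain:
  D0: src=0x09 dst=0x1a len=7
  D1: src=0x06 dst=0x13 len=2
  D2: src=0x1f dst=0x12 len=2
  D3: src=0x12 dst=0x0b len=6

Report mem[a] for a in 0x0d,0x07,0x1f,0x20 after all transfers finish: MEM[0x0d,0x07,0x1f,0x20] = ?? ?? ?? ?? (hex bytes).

MEM[0x0d,0x07,0x1f,0x20] = c7 c7 b8 86

  after D0: wrote 7B at 0x1a = 4bdfd2c157b886
  after D1: wrote 2B at 0x13 = 08c7
  after D2: wrote 2B at 0x12 = b886
  after D3: wrote 6B at 0x0b = b886c7e459e2
query mem[0x0d]=0xc7, mem[0x07]=0xc7, mem[0x1f]=0xb8, mem[0x20]=0x86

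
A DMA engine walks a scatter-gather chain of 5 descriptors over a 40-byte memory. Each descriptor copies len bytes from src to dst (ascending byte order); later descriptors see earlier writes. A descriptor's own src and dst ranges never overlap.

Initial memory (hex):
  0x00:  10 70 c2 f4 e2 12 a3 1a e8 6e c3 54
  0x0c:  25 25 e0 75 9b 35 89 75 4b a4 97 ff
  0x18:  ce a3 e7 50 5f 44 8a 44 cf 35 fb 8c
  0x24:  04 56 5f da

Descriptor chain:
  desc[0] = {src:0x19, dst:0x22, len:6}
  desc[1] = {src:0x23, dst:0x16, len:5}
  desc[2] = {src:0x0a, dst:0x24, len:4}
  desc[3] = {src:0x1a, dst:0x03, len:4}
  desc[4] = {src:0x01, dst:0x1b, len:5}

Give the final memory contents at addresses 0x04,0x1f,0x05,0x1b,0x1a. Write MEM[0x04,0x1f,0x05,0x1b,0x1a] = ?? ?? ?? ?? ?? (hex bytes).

[0] 0x19->0x22 len=6 : a3 e7 50 5f 44 8a
[1] 0x23->0x16 len=5 : e7 50 5f 44 8a
[2] 0x0a->0x24 len=4 : c3 54 25 25
[3] 0x1a->0x03 len=4 : 8a 50 5f 44
[4] 0x01->0x1b len=5 : 70 c2 8a 50 5f
query mem[0x04]=0x50, mem[0x1f]=0x5f, mem[0x05]=0x5f, mem[0x1b]=0x70, mem[0x1a]=0x8a

MEM[0x04,0x1f,0x05,0x1b,0x1a] = 50 5f 5f 70 8a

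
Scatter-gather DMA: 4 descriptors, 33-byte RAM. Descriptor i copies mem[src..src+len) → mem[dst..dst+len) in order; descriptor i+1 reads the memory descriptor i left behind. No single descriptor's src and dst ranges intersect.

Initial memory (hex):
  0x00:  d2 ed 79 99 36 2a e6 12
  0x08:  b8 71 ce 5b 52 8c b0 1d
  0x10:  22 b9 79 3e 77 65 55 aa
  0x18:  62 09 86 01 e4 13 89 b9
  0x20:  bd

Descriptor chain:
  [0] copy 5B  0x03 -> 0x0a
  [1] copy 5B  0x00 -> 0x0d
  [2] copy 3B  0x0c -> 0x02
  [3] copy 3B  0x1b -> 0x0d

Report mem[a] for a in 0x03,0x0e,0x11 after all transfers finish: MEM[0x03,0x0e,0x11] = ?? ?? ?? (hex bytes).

  after D0: wrote 5B at 0x0a = 99362ae612
  after D1: wrote 5B at 0x0d = d2ed799936
  after D2: wrote 3B at 0x02 = 2ad2ed
  after D3: wrote 3B at 0x0d = 01e413
query mem[0x03]=0xd2, mem[0x0e]=0xe4, mem[0x11]=0x36

MEM[0x03,0x0e,0x11] = d2 e4 36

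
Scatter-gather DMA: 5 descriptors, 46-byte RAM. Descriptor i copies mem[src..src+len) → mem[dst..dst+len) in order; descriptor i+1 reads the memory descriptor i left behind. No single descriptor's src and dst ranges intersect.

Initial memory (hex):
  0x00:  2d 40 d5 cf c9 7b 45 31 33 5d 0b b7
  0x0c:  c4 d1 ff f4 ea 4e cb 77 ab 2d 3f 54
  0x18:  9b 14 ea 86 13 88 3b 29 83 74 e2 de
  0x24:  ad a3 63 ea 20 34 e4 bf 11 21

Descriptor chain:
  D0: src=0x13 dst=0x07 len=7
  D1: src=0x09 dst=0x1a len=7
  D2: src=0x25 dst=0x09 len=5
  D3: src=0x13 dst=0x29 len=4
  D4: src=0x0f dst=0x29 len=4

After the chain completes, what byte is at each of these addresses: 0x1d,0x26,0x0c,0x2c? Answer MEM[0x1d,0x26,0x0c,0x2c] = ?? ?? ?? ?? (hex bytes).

MEM[0x1d,0x26,0x0c,0x2c] = 9b 63 20 cb

[0] 0x13->0x07 len=7 : 77 ab 2d 3f 54 9b 14
[1] 0x09->0x1a len=7 : 2d 3f 54 9b 14 ff f4
[2] 0x25->0x09 len=5 : a3 63 ea 20 34
[3] 0x13->0x29 len=4 : 77 ab 2d 3f
[4] 0x0f->0x29 len=4 : f4 ea 4e cb
query mem[0x1d]=0x9b, mem[0x26]=0x63, mem[0x0c]=0x20, mem[0x2c]=0xcb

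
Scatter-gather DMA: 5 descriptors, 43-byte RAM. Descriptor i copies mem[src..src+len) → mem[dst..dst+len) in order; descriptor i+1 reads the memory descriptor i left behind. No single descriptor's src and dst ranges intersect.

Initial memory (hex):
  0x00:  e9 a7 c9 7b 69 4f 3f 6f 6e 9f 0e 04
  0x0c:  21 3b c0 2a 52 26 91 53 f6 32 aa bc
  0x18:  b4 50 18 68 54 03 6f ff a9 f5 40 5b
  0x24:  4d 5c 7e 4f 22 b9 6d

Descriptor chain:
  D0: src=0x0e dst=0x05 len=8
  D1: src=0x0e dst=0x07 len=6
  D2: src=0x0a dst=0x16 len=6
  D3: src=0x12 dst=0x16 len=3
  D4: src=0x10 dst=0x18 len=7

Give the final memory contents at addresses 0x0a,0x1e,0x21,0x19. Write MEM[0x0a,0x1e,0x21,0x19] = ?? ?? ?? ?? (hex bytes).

MEM[0x0a,0x1e,0x21,0x19] = 26 91 f5 26

  after D0: wrote 8B at 0x05 = c02a52269153f632
  after D1: wrote 6B at 0x07 = c02a52269153
  after D2: wrote 6B at 0x16 = 2691533bc02a
  after D3: wrote 3B at 0x16 = 9153f6
  after D4: wrote 7B at 0x18 = 52269153f63291
query mem[0x0a]=0x26, mem[0x1e]=0x91, mem[0x21]=0xf5, mem[0x19]=0x26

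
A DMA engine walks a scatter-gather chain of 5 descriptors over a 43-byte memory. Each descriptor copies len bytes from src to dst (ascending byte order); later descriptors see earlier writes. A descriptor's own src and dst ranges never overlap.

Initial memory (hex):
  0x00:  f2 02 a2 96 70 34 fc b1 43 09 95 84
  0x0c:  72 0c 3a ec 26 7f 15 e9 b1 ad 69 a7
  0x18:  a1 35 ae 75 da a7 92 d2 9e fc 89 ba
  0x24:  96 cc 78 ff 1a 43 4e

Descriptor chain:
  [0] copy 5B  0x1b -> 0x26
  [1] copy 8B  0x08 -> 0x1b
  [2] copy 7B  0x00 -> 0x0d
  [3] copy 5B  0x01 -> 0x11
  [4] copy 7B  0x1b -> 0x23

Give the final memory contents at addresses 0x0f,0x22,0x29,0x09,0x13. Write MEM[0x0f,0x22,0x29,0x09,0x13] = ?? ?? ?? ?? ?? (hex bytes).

#0 dst[0x26+5] := {0x75,0xda,0xa7,0x92,0xd2}
#1 dst[0x1b+8] := {0x43,0x09,0x95,0x84,0x72,0x0c,0x3a,0xec}
#2 dst[0x0d+7] := {0xf2,0x02,0xa2,0x96,0x70,0x34,0xfc}
#3 dst[0x11+5] := {0x02,0xa2,0x96,0x70,0x34}
#4 dst[0x23+7] := {0x43,0x09,0x95,0x84,0x72,0x0c,0x3a}
query mem[0x0f]=0xa2, mem[0x22]=0xec, mem[0x29]=0x3a, mem[0x09]=0x09, mem[0x13]=0x96

MEM[0x0f,0x22,0x29,0x09,0x13] = a2 ec 3a 09 96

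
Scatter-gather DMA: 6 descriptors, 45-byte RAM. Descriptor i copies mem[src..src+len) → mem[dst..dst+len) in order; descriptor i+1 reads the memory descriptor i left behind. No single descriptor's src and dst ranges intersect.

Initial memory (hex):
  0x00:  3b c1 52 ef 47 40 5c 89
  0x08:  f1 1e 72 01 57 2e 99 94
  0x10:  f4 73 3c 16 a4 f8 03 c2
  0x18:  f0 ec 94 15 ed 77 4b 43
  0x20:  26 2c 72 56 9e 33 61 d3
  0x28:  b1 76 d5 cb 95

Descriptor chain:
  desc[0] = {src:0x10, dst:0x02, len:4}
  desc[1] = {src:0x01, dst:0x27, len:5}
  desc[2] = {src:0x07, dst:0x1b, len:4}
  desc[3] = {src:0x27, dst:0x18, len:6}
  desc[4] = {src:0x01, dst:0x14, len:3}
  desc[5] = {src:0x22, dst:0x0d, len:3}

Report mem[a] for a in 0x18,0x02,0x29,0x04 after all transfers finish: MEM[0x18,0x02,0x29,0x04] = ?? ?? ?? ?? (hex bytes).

#0 dst[0x02+4] := {0xf4,0x73,0x3c,0x16}
#1 dst[0x27+5] := {0xc1,0xf4,0x73,0x3c,0x16}
#2 dst[0x1b+4] := {0x89,0xf1,0x1e,0x72}
#3 dst[0x18+6] := {0xc1,0xf4,0x73,0x3c,0x16,0x95}
#4 dst[0x14+3] := {0xc1,0xf4,0x73}
#5 dst[0x0d+3] := {0x72,0x56,0x9e}
query mem[0x18]=0xc1, mem[0x02]=0xf4, mem[0x29]=0x73, mem[0x04]=0x3c

MEM[0x18,0x02,0x29,0x04] = c1 f4 73 3c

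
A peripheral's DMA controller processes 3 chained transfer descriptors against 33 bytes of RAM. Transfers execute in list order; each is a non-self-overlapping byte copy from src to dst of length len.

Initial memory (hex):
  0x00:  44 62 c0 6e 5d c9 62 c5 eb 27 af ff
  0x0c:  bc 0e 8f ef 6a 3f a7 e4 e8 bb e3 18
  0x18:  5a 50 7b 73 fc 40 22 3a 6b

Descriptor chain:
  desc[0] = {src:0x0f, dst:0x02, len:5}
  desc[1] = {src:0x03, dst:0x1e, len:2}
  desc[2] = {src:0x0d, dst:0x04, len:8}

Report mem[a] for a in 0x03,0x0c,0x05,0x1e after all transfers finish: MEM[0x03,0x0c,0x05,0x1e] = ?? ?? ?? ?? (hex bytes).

MEM[0x03,0x0c,0x05,0x1e] = 6a bc 8f 6a

D0: mem[0x02..0x06] <- [ef 6a 3f a7 e4]
D1: mem[0x1e..0x1f] <- [6a 3f]
D2: mem[0x04..0x0b] <- [0e 8f ef 6a 3f a7 e4 e8]
query mem[0x03]=0x6a, mem[0x0c]=0xbc, mem[0x05]=0x8f, mem[0x1e]=0x6a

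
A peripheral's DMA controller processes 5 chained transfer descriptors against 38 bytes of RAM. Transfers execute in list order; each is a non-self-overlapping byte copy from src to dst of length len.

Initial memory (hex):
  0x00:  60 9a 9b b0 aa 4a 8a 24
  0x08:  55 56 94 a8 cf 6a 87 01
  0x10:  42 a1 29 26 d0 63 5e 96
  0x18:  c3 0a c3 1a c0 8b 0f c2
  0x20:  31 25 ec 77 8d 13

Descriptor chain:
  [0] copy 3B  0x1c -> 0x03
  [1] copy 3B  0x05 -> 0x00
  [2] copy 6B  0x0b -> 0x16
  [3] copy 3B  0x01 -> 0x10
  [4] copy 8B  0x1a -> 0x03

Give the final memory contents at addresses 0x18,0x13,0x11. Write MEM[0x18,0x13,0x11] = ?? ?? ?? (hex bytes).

  after D0: wrote 3B at 0x03 = c08b0f
  after D1: wrote 3B at 0x00 = 0f8a24
  after D2: wrote 6B at 0x16 = a8cf6a870142
  after D3: wrote 3B at 0x10 = 8a24c0
  after D4: wrote 8B at 0x03 = 0142c08b0fc23125
query mem[0x18]=0x6a, mem[0x13]=0x26, mem[0x11]=0x24

MEM[0x18,0x13,0x11] = 6a 26 24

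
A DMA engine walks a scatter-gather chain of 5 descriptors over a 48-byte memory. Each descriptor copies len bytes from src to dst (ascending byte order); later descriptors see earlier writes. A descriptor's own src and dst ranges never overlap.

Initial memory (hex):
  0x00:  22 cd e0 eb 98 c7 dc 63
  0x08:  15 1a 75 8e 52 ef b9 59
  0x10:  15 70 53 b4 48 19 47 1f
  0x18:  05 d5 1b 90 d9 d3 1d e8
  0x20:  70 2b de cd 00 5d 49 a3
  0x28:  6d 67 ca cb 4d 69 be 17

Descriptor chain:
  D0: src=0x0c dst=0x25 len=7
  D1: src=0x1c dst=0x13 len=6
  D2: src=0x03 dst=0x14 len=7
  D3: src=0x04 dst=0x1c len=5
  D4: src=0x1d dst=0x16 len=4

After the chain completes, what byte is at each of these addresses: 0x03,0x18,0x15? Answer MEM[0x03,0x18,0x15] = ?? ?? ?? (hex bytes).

MEM[0x03,0x18,0x15] = eb 63 98

#0 dst[0x25+7] := {0x52,0xef,0xb9,0x59,0x15,0x70,0x53}
#1 dst[0x13+6] := {0xd9,0xd3,0x1d,0xe8,0x70,0x2b}
#2 dst[0x14+7] := {0xeb,0x98,0xc7,0xdc,0x63,0x15,0x1a}
#3 dst[0x1c+5] := {0x98,0xc7,0xdc,0x63,0x15}
#4 dst[0x16+4] := {0xc7,0xdc,0x63,0x15}
query mem[0x03]=0xeb, mem[0x18]=0x63, mem[0x15]=0x98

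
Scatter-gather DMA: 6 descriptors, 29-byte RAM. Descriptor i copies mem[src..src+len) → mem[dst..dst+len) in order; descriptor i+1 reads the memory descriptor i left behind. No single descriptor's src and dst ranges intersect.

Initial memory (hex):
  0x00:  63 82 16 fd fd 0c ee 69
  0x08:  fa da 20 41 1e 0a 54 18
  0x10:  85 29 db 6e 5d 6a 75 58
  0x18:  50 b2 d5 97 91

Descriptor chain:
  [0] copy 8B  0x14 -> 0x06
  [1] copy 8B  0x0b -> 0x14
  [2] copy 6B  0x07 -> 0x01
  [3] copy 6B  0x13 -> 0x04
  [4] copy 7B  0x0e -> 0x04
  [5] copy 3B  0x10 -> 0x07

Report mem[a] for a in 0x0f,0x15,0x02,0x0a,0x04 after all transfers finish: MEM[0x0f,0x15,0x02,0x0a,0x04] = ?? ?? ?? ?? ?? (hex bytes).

[0] 0x14->0x06 len=8 : 5d 6a 75 58 50 b2 d5 97
[1] 0x0b->0x14 len=8 : b2 d5 97 54 18 85 29 db
[2] 0x07->0x01 len=6 : 6a 75 58 50 b2 d5
[3] 0x13->0x04 len=6 : 6e b2 d5 97 54 18
[4] 0x0e->0x04 len=7 : 54 18 85 29 db 6e b2
[5] 0x10->0x07 len=3 : 85 29 db
query mem[0x0f]=0x18, mem[0x15]=0xd5, mem[0x02]=0x75, mem[0x0a]=0xb2, mem[0x04]=0x54

MEM[0x0f,0x15,0x02,0x0a,0x04] = 18 d5 75 b2 54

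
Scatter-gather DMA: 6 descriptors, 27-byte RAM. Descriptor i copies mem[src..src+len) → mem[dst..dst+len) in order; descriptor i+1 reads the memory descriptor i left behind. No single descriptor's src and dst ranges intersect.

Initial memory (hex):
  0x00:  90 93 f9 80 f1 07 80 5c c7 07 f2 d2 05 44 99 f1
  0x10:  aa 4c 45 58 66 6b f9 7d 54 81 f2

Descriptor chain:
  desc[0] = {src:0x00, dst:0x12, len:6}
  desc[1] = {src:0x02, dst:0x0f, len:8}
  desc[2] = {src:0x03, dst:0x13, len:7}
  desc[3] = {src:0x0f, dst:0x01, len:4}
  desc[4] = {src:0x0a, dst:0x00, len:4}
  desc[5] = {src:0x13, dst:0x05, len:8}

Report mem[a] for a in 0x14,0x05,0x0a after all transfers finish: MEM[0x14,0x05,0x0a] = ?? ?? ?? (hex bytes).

MEM[0x14,0x05,0x0a] = f1 80 c7

D0: mem[0x12..0x17] <- [90 93 f9 80 f1 07]
D1: mem[0x0f..0x16] <- [f9 80 f1 07 80 5c c7 07]
D2: mem[0x13..0x19] <- [80 f1 07 80 5c c7 07]
D3: mem[0x01..0x04] <- [f9 80 f1 07]
D4: mem[0x00..0x03] <- [f2 d2 05 44]
D5: mem[0x05..0x0c] <- [80 f1 07 80 5c c7 07 f2]
query mem[0x14]=0xf1, mem[0x05]=0x80, mem[0x0a]=0xc7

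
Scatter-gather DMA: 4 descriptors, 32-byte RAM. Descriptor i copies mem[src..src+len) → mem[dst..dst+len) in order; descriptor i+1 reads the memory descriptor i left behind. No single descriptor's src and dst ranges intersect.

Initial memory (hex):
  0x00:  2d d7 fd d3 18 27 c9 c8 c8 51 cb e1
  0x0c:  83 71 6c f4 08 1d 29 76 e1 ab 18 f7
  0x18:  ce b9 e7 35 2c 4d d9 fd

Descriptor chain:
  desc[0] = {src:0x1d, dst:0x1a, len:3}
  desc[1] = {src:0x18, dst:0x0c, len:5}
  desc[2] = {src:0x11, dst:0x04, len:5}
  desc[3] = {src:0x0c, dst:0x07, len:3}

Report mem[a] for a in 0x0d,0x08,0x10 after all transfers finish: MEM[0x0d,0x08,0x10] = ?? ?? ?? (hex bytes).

D0: mem[0x1a..0x1c] <- [4d d9 fd]
D1: mem[0x0c..0x10] <- [ce b9 4d d9 fd]
D2: mem[0x04..0x08] <- [1d 29 76 e1 ab]
D3: mem[0x07..0x09] <- [ce b9 4d]
query mem[0x0d]=0xb9, mem[0x08]=0xb9, mem[0x10]=0xfd

MEM[0x0d,0x08,0x10] = b9 b9 fd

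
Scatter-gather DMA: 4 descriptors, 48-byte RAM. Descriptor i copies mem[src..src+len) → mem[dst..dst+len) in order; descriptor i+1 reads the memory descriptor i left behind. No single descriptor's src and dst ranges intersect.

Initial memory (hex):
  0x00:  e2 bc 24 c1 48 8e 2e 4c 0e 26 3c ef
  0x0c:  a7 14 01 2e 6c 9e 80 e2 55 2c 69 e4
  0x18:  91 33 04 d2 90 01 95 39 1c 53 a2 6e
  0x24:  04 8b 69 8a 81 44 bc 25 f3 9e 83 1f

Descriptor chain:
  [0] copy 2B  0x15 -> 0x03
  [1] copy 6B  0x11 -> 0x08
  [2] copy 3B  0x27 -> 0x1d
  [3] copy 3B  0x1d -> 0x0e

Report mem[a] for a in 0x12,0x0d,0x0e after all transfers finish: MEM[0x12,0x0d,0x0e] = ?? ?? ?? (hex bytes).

[0] 0x15->0x03 len=2 : 2c 69
[1] 0x11->0x08 len=6 : 9e 80 e2 55 2c 69
[2] 0x27->0x1d len=3 : 8a 81 44
[3] 0x1d->0x0e len=3 : 8a 81 44
query mem[0x12]=0x80, mem[0x0d]=0x69, mem[0x0e]=0x8a

MEM[0x12,0x0d,0x0e] = 80 69 8a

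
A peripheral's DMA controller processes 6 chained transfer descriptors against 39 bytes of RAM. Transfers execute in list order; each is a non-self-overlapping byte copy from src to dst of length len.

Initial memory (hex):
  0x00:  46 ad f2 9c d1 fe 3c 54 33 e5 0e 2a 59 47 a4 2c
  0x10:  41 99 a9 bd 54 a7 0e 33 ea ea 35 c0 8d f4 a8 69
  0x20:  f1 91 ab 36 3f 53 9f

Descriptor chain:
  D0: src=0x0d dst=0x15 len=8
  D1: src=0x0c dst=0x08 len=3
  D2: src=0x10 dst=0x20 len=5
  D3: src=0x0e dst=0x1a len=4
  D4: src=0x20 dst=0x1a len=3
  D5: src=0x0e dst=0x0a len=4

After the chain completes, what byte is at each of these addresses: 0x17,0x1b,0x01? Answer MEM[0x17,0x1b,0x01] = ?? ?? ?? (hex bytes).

MEM[0x17,0x1b,0x01] = 2c 99 ad

[0] 0x0d->0x15 len=8 : 47 a4 2c 41 99 a9 bd 54
[1] 0x0c->0x08 len=3 : 59 47 a4
[2] 0x10->0x20 len=5 : 41 99 a9 bd 54
[3] 0x0e->0x1a len=4 : a4 2c 41 99
[4] 0x20->0x1a len=3 : 41 99 a9
[5] 0x0e->0x0a len=4 : a4 2c 41 99
query mem[0x17]=0x2c, mem[0x1b]=0x99, mem[0x01]=0xad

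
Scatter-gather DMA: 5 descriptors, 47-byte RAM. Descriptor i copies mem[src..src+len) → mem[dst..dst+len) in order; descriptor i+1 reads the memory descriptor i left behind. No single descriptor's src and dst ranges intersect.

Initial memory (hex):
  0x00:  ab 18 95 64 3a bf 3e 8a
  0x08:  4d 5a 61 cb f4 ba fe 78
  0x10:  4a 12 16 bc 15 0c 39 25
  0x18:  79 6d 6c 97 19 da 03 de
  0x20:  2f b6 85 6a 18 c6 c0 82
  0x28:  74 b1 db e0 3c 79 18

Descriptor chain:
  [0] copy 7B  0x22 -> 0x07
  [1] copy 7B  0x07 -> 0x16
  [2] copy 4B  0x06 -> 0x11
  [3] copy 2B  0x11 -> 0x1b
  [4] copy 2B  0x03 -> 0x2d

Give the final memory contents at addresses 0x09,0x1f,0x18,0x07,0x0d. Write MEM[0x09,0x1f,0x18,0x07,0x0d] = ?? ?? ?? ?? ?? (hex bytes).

#0 dst[0x07+7] := {0x85,0x6a,0x18,0xc6,0xc0,0x82,0x74}
#1 dst[0x16+7] := {0x85,0x6a,0x18,0xc6,0xc0,0x82,0x74}
#2 dst[0x11+4] := {0x3e,0x85,0x6a,0x18}
#3 dst[0x1b+2] := {0x3e,0x85}
#4 dst[0x2d+2] := {0x64,0x3a}
query mem[0x09]=0x18, mem[0x1f]=0xde, mem[0x18]=0x18, mem[0x07]=0x85, mem[0x0d]=0x74

MEM[0x09,0x1f,0x18,0x07,0x0d] = 18 de 18 85 74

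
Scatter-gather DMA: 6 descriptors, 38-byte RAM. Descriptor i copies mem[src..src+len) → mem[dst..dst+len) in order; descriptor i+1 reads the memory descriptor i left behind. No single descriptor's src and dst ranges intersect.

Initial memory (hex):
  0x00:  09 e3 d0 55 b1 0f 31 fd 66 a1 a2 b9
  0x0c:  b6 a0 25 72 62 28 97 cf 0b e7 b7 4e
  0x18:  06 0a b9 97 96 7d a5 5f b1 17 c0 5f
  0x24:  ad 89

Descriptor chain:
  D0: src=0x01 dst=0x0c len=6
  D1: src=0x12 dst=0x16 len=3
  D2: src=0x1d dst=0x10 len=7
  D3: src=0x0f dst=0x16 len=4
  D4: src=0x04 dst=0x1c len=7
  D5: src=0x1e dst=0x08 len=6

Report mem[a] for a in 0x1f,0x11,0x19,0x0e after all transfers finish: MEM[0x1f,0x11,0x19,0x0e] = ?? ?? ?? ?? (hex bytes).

#0 dst[0x0c+6] := {0xe3,0xd0,0x55,0xb1,0x0f,0x31}
#1 dst[0x16+3] := {0x97,0xcf,0x0b}
#2 dst[0x10+7] := {0x7d,0xa5,0x5f,0xb1,0x17,0xc0,0x5f}
#3 dst[0x16+4] := {0xb1,0x7d,0xa5,0x5f}
#4 dst[0x1c+7] := {0xb1,0x0f,0x31,0xfd,0x66,0xa1,0xa2}
#5 dst[0x08+6] := {0x31,0xfd,0x66,0xa1,0xa2,0x5f}
query mem[0x1f]=0xfd, mem[0x11]=0xa5, mem[0x19]=0x5f, mem[0x0e]=0x55

MEM[0x1f,0x11,0x19,0x0e] = fd a5 5f 55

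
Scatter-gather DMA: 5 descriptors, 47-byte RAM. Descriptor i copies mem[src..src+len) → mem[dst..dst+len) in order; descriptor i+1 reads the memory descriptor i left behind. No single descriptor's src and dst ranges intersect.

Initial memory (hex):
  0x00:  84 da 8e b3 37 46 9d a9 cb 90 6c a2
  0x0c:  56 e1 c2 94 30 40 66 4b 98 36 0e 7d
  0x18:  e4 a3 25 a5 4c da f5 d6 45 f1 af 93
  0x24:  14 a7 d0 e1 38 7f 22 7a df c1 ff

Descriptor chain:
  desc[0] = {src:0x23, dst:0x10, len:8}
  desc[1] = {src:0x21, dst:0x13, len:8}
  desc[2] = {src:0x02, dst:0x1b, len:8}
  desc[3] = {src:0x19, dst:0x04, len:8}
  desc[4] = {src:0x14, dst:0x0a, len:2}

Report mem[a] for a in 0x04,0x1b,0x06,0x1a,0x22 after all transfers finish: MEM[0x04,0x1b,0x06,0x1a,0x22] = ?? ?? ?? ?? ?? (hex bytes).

MEM[0x04,0x1b,0x06,0x1a,0x22] = e1 8e 8e 38 90

D0: mem[0x10..0x17] <- [93 14 a7 d0 e1 38 7f 22]
D1: mem[0x13..0x1a] <- [f1 af 93 14 a7 d0 e1 38]
D2: mem[0x1b..0x22] <- [8e b3 37 46 9d a9 cb 90]
D3: mem[0x04..0x0b] <- [e1 38 8e b3 37 46 9d a9]
D4: mem[0x0a..0x0b] <- [af 93]
query mem[0x04]=0xe1, mem[0x1b]=0x8e, mem[0x06]=0x8e, mem[0x1a]=0x38, mem[0x22]=0x90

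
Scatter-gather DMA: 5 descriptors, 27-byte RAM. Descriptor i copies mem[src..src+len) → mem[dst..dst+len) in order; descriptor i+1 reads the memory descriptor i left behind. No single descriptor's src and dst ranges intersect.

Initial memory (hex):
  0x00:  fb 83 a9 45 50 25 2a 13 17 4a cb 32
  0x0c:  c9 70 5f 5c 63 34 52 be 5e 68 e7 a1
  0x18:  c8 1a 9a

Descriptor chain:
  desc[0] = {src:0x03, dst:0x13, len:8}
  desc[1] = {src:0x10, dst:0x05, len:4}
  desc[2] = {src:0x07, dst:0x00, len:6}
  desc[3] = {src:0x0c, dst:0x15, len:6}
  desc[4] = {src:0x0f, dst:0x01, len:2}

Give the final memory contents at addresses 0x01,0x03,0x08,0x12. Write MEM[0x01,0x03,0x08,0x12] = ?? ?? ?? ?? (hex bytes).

MEM[0x01,0x03,0x08,0x12] = 5c cb 45 52

D0: mem[0x13..0x1a] <- [45 50 25 2a 13 17 4a cb]
D1: mem[0x05..0x08] <- [63 34 52 45]
D2: mem[0x00..0x05] <- [52 45 4a cb 32 c9]
D3: mem[0x15..0x1a] <- [c9 70 5f 5c 63 34]
D4: mem[0x01..0x02] <- [5c 63]
query mem[0x01]=0x5c, mem[0x03]=0xcb, mem[0x08]=0x45, mem[0x12]=0x52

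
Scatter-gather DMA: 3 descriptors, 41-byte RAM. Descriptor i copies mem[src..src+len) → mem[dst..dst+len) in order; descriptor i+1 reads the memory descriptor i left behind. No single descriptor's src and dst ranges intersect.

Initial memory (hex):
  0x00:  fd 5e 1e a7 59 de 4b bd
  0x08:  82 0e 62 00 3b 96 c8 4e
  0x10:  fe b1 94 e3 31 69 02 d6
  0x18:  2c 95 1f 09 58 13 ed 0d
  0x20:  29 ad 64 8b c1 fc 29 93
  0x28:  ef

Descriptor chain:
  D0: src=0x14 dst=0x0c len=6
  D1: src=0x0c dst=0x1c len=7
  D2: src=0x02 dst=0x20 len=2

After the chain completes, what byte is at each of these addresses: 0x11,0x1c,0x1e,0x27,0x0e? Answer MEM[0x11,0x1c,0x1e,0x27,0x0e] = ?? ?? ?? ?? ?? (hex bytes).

MEM[0x11,0x1c,0x1e,0x27,0x0e] = 95 31 02 93 02

#0 dst[0x0c+6] := {0x31,0x69,0x02,0xd6,0x2c,0x95}
#1 dst[0x1c+7] := {0x31,0x69,0x02,0xd6,0x2c,0x95,0x94}
#2 dst[0x20+2] := {0x1e,0xa7}
query mem[0x11]=0x95, mem[0x1c]=0x31, mem[0x1e]=0x02, mem[0x27]=0x93, mem[0x0e]=0x02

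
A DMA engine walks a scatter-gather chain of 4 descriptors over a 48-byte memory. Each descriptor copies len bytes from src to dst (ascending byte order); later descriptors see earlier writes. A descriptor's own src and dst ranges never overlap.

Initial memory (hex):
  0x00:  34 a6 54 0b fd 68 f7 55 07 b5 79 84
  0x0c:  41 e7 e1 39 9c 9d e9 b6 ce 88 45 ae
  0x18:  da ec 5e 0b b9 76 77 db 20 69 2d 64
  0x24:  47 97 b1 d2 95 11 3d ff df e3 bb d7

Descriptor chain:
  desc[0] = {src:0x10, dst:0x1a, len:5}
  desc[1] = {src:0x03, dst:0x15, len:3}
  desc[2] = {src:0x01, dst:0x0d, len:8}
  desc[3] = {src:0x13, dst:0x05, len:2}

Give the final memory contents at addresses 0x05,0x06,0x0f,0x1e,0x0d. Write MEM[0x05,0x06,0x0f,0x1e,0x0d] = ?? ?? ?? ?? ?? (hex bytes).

MEM[0x05,0x06,0x0f,0x1e,0x0d] = 55 07 0b ce a6

D0: mem[0x1a..0x1e] <- [9c 9d e9 b6 ce]
D1: mem[0x15..0x17] <- [0b fd 68]
D2: mem[0x0d..0x14] <- [a6 54 0b fd 68 f7 55 07]
D3: mem[0x05..0x06] <- [55 07]
query mem[0x05]=0x55, mem[0x06]=0x07, mem[0x0f]=0x0b, mem[0x1e]=0xce, mem[0x0d]=0xa6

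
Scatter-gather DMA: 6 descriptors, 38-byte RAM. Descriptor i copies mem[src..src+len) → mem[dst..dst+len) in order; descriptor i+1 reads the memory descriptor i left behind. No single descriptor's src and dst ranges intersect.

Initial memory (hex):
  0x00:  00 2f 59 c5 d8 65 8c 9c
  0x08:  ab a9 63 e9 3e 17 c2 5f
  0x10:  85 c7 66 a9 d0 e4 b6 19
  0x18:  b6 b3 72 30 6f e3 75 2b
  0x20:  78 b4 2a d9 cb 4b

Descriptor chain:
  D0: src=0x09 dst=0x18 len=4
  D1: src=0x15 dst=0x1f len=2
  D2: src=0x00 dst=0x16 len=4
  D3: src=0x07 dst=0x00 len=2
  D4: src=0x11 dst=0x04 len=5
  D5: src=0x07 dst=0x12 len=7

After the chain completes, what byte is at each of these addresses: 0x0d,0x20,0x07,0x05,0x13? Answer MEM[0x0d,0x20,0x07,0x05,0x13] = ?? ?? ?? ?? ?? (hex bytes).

MEM[0x0d,0x20,0x07,0x05,0x13] = 17 b6 d0 66 e4

#0 dst[0x18+4] := {0xa9,0x63,0xe9,0x3e}
#1 dst[0x1f+2] := {0xe4,0xb6}
#2 dst[0x16+4] := {0x00,0x2f,0x59,0xc5}
#3 dst[0x00+2] := {0x9c,0xab}
#4 dst[0x04+5] := {0xc7,0x66,0xa9,0xd0,0xe4}
#5 dst[0x12+7] := {0xd0,0xe4,0xa9,0x63,0xe9,0x3e,0x17}
query mem[0x0d]=0x17, mem[0x20]=0xb6, mem[0x07]=0xd0, mem[0x05]=0x66, mem[0x13]=0xe4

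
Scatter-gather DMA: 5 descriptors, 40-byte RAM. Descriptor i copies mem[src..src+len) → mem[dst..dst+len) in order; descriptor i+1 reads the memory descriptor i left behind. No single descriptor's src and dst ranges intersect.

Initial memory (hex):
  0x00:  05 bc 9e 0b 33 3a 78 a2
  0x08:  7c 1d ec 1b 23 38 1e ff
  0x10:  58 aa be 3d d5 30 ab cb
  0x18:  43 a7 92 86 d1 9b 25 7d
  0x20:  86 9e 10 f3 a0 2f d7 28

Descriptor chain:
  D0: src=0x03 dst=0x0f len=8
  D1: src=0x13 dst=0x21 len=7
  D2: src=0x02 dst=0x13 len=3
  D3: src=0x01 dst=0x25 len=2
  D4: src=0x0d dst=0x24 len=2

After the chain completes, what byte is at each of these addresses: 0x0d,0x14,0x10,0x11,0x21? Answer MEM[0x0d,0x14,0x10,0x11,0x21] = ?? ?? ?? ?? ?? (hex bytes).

MEM[0x0d,0x14,0x10,0x11,0x21] = 38 0b 33 3a a2

D0: mem[0x0f..0x16] <- [0b 33 3a 78 a2 7c 1d ec]
D1: mem[0x21..0x27] <- [a2 7c 1d ec cb 43 a7]
D2: mem[0x13..0x15] <- [9e 0b 33]
D3: mem[0x25..0x26] <- [bc 9e]
D4: mem[0x24..0x25] <- [38 1e]
query mem[0x0d]=0x38, mem[0x14]=0x0b, mem[0x10]=0x33, mem[0x11]=0x3a, mem[0x21]=0xa2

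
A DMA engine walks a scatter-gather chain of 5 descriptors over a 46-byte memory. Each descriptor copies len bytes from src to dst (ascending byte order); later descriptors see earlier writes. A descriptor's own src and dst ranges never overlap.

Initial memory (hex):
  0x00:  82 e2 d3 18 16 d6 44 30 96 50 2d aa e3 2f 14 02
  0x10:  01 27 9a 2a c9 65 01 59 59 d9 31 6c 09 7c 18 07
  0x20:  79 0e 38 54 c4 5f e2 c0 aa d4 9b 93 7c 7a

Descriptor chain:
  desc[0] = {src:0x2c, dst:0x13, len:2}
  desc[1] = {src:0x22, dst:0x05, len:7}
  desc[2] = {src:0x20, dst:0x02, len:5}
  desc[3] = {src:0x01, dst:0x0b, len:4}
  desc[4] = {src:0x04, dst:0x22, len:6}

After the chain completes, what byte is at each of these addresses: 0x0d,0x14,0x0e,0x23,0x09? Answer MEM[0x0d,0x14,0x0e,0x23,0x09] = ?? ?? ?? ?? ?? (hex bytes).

  after D0: wrote 2B at 0x13 = 7c7a
  after D1: wrote 7B at 0x05 = 3854c45fe2c0aa
  after D2: wrote 5B at 0x02 = 790e3854c4
  after D3: wrote 4B at 0x0b = e2790e38
  after D4: wrote 6B at 0x22 = 3854c4c45fe2
query mem[0x0d]=0x0e, mem[0x14]=0x7a, mem[0x0e]=0x38, mem[0x23]=0x54, mem[0x09]=0xe2

MEM[0x0d,0x14,0x0e,0x23,0x09] = 0e 7a 38 54 e2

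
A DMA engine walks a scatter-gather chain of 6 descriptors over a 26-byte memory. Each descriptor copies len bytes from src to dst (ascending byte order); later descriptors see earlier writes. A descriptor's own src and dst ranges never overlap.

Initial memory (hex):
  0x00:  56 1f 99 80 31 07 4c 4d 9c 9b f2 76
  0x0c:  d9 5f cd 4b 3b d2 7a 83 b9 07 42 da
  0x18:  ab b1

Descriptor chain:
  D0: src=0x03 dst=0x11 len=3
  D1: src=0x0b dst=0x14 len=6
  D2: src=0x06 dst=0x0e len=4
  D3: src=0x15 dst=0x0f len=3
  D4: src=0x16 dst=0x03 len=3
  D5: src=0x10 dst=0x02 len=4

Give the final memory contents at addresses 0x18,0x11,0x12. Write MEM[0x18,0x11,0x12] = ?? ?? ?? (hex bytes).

MEM[0x18,0x11,0x12] = 4b cd 31

#0 dst[0x11+3] := {0x80,0x31,0x07}
#1 dst[0x14+6] := {0x76,0xd9,0x5f,0xcd,0x4b,0x3b}
#2 dst[0x0e+4] := {0x4c,0x4d,0x9c,0x9b}
#3 dst[0x0f+3] := {0xd9,0x5f,0xcd}
#4 dst[0x03+3] := {0x5f,0xcd,0x4b}
#5 dst[0x02+4] := {0x5f,0xcd,0x31,0x07}
query mem[0x18]=0x4b, mem[0x11]=0xcd, mem[0x12]=0x31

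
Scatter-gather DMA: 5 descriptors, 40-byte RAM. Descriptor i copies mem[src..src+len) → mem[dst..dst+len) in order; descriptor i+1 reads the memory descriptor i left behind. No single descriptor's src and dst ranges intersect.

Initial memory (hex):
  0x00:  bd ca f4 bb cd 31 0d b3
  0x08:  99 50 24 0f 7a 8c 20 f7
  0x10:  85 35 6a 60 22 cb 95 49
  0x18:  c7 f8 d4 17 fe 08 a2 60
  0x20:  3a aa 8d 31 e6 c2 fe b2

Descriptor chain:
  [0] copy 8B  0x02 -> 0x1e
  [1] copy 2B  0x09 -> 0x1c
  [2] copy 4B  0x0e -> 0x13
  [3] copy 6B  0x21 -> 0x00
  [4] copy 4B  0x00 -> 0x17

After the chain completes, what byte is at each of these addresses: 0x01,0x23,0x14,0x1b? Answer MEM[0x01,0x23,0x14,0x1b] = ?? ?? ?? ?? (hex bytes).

  after D0: wrote 8B at 0x1e = f4bbcd310db39950
  after D1: wrote 2B at 0x1c = 5024
  after D2: wrote 4B at 0x13 = 20f78535
  after D3: wrote 6B at 0x00 = 310db39950fe
  after D4: wrote 4B at 0x17 = 310db399
query mem[0x01]=0x0d, mem[0x23]=0xb3, mem[0x14]=0xf7, mem[0x1b]=0x17

MEM[0x01,0x23,0x14,0x1b] = 0d b3 f7 17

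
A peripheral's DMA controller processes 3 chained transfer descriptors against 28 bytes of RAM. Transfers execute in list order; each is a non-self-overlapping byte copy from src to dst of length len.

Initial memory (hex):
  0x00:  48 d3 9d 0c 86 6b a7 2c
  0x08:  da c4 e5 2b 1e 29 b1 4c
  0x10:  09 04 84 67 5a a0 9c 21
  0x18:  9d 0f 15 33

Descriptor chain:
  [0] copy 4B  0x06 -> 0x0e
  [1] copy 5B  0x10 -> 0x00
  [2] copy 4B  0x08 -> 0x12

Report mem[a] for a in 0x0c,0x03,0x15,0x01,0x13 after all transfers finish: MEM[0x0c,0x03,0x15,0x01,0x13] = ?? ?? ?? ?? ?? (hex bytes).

#0 dst[0x0e+4] := {0xa7,0x2c,0xda,0xc4}
#1 dst[0x00+5] := {0xda,0xc4,0x84,0x67,0x5a}
#2 dst[0x12+4] := {0xda,0xc4,0xe5,0x2b}
query mem[0x0c]=0x1e, mem[0x03]=0x67, mem[0x15]=0x2b, mem[0x01]=0xc4, mem[0x13]=0xc4

MEM[0x0c,0x03,0x15,0x01,0x13] = 1e 67 2b c4 c4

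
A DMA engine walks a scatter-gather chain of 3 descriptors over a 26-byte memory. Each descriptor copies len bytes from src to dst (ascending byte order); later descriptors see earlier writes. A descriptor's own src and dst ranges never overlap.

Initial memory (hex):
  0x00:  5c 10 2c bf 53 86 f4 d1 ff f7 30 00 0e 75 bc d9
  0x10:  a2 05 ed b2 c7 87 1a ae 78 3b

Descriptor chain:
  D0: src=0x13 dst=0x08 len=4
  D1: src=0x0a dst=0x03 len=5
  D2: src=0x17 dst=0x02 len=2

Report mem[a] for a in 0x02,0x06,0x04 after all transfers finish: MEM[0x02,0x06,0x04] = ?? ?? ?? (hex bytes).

MEM[0x02,0x06,0x04] = ae 75 1a

#0 dst[0x08+4] := {0xb2,0xc7,0x87,0x1a}
#1 dst[0x03+5] := {0x87,0x1a,0x0e,0x75,0xbc}
#2 dst[0x02+2] := {0xae,0x78}
query mem[0x02]=0xae, mem[0x06]=0x75, mem[0x04]=0x1a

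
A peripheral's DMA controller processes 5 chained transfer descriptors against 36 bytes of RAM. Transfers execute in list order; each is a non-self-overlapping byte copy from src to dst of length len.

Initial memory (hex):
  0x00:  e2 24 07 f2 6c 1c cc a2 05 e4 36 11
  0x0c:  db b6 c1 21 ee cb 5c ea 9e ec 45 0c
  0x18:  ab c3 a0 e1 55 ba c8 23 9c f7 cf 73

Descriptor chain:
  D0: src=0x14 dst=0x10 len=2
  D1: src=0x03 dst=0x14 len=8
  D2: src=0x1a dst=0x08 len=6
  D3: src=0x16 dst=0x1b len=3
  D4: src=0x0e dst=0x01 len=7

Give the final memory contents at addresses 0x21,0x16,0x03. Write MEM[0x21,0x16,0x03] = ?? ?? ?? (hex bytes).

MEM[0x21,0x16,0x03] = f7 1c 9e

D0: mem[0x10..0x11] <- [9e ec]
D1: mem[0x14..0x1b] <- [f2 6c 1c cc a2 05 e4 36]
D2: mem[0x08..0x0d] <- [e4 36 55 ba c8 23]
D3: mem[0x1b..0x1d] <- [1c cc a2]
D4: mem[0x01..0x07] <- [c1 21 9e ec 5c ea f2]
query mem[0x21]=0xf7, mem[0x16]=0x1c, mem[0x03]=0x9e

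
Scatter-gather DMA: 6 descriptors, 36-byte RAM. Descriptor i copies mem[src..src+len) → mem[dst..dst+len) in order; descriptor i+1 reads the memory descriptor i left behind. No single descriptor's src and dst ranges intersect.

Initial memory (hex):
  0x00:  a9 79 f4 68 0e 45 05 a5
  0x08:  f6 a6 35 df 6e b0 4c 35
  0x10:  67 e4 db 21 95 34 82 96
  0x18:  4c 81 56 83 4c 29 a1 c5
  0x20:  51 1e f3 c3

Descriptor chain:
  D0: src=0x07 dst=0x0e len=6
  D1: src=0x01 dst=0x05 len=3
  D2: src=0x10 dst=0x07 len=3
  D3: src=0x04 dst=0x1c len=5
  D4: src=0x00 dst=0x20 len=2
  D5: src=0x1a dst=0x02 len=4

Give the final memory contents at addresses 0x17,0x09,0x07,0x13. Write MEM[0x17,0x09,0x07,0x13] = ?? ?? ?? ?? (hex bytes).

MEM[0x17,0x09,0x07,0x13] = 96 df a6 6e

D0: mem[0x0e..0x13] <- [a5 f6 a6 35 df 6e]
D1: mem[0x05..0x07] <- [79 f4 68]
D2: mem[0x07..0x09] <- [a6 35 df]
D3: mem[0x1c..0x20] <- [0e 79 f4 a6 35]
D4: mem[0x20..0x21] <- [a9 79]
D5: mem[0x02..0x05] <- [56 83 0e 79]
query mem[0x17]=0x96, mem[0x09]=0xdf, mem[0x07]=0xa6, mem[0x13]=0x6e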